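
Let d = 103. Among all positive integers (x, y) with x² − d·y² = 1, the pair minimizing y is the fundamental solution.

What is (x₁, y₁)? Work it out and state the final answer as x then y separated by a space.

227528 22419

√103 = [10; 6,1,2,1,1,9,1,1,2,1,6,20, …], period ℓ=12 (even) → k=11
i=0: a=10 ⇒ p=10, q=1
i=1: a=6 ⇒ p=61, q=6
…
i=7: a=1 ⇒ p=5044, q=497
…
i=10: a=1 ⇒ p=33877, q=3338
i=11: a=6 ⇒ p=227528, q=22419
→ (227528, 22419).  Check: 227528²=51768990784, 103·22419²=51768990783, difference 1.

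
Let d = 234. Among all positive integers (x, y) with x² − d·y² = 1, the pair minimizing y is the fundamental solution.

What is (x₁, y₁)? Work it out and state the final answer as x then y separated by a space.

5201 340

[15; 3,2,1,2,1,2,3,30] for √234; ℓ=8 ⇒ convergent index 7
step 0: (15, 1)  from 15·(1,0) + (0,1)
…
step 3: (153, 10)  from 1·(107,7) + (46,3)
step 4: (413, 27)  from 2·(153,10) + (107,7)
step 5: (566, 37)  from 1·(413,27) + (153,10)
step 6: (1545, 101)  from 2·(566,37) + (413,27)
step 7: (5201, 340)  from 3·(1545,101) + (566,37)
→ (5201, 340).  Check: 5201²=27050401, 234·340²=27050400, difference 1.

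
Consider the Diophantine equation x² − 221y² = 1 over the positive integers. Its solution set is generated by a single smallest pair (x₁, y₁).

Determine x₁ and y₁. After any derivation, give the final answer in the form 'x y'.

[14; 1,6,2,6,1,28] for √221; ℓ=6 ⇒ convergent index 5
step 0: (14, 1)  from 14·(1,0) + (0,1)
step 1: (15, 1)  from 1·(14,1) + (1,0)
…
step 3: (223, 15)  from 2·(104,7) + (15,1)
step 4: (1442, 97)  from 6·(223,15) + (104,7)
step 5: (1665, 112)  from 1·(1442,97) + (223,15)
→ (1665, 112).  Check: 1665²=2772225, 221·112²=2772224, difference 1.

1665 112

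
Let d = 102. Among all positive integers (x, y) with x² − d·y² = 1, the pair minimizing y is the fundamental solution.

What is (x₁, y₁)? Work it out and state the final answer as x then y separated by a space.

d=102: √d = [10; 10,20] (ℓ=2, even), read p_1/q_1
a_0=10:  p_0=10·1+0=10,  q_0=10·0+1=1
a_1=10:  p_1=10·10+1=101,  q_1=10·1+0=10
→ (101, 10).  Check: 101²=10201, 102·10²=10200, difference 1.

101 10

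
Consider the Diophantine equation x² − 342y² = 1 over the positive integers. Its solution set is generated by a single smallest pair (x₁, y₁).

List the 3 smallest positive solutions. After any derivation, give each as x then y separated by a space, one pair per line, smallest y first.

d=342: √d = [18; 2,36] (ℓ=2, even), read p_1/q_1
k=0  a_k=18  p_k/q_k = 18/1
k=1  a_k=2  p_k/q_k = 37/2
fundamental: x₁=37, y₁=2  (since 1369 − 342·4 = 1)
k=2:  x_2 = 37·37+342·2·2 = 2737,  y_2 = 37·2+2·37 = 148
k=3:  x_3 = 37·2737+342·2·148 = 202501,  y_3 = 37·148+2·2737 = 10950

37 2
2737 148
202501 10950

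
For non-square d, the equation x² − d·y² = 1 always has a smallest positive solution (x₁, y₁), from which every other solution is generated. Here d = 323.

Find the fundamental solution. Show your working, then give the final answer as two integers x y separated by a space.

√323 = [17; 1,34, …], period ℓ=2 (even) → k=1
step 0: (17, 1)  from 17·(1,0) + (0,1)
step 1: (18, 1)  from 1·(17,1) + (1,0)
→ (18, 1).  Check: 18²=324, 323·1²=323, difference 1.

18 1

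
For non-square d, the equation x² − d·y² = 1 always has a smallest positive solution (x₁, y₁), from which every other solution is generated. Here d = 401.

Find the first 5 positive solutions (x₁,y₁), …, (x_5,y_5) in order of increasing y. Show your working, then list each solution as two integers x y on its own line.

801 40
1283201 64080
2055687201 102656120
3293209612801 164455040160
5275719744020001 263456871680200

[20; 40] for √401; ℓ=1 ⇒ convergent index 1
a_0=20:  p_0=20·1+0=20,  q_0=20·0+1=1
a_1=40:  p_1=40·20+1=801,  q_1=40·1+0=40
→ (801, 40).  Check: 801²=641601, 401·40²=641600, difference 1.
(801+40√401)^2 = 1283201 + 64080√401
(801+40√401)^3 = 2055687201 + 102656120√401
(801+40√401)^4 = 3293209612801 + 164455040160√401
(801+40√401)^5 = 5275719744020001 + 263456871680200√401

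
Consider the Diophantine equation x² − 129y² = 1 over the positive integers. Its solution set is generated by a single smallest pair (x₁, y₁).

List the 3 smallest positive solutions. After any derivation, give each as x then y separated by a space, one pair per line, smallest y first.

d=129: √d = [11; 2,1,3,1,6,1,3,1,2,22] (ℓ=10, even), read p_9/q_9
a_0=11:  p_0=11·1+0=11,  q_0=11·0+1=1
…
a_2=1:  p_2=1·23+11=34,  q_2=1·2+1=3
a_3=3:  p_3=3·34+23=125,  q_3=3·3+2=11
a_4=1:  p_4=1·125+34=159,  q_4=1·11+3=14
a_5=6:  p_5=6·159+125=1079,  q_5=6·14+11=95
…
a_7=3:  p_7=3·1238+1079=4793,  q_7=3·109+95=422
a_8=1:  p_8=1·4793+1238=6031,  q_8=1·422+109=531
a_9=2:  p_9=2·6031+4793=16855,  q_9=2·531+422=1484
→ (16855, 1484).  Check: 16855²=284091025, 129·1484²=284091024, difference 1.
(x_2, y_2) = (16855·16855 + 129·1484·1484, 16855·1484 + 1484·16855) = (568182049, 50025640)
(x_3, y_3) = (16855·568182049 + 129·1484·50025640, 16855·50025640 + 1484·568182049) = (19153416854935, 1686364322916)

16855 1484
568182049 50025640
19153416854935 1686364322916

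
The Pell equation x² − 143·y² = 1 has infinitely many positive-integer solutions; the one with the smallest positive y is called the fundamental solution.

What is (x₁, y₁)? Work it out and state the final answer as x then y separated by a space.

12 1

[11; 1,22] for √143; ℓ=2 ⇒ convergent index 1
step 0: (11, 1)  from 11·(1,0) + (0,1)
step 1: (12, 1)  from 1·(11,1) + (1,0)
(x₁, y₁) = (12, 1);  12² − 143·1² = 1 ✓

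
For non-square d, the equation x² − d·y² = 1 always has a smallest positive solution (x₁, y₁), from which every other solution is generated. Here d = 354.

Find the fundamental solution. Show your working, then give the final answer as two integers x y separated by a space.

√354 = [18; 1,4,2,2,18,2,2,4,1,36, …], period ℓ=10 (even) → k=9
a_0=18:  p_0=18·1+0=18,  q_0=18·0+1=1
…
a_5=18:  p_5=18·508+207=9351,  q_5=18·27+11=497
a_6=2:  p_6=2·9351+508=19210,  q_6=2·497+27=1021
…
a_8=4:  p_8=4·47771+19210=210294,  q_8=4·2539+1021=11177
a_9=1:  p_9=1·210294+47771=258065,  q_9=1·11177+2539=13716
(x₁, y₁) = (258065, 13716);  258065² − 354·13716² = 1 ✓

258065 13716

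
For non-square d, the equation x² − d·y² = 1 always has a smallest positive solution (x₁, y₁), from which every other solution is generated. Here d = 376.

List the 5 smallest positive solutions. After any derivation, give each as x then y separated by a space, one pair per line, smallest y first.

[19; 2,1,1,3,1,…,1,2,38] for √376; ℓ=16 ⇒ convergent index 15
k=0  a_k=19  p_k/q_k = 19/1
k=1  a_k=2  p_k/q_k = 39/2
k=2  a_k=1  p_k/q_k = 58/3
k=3  a_k=1  p_k/q_k = 97/5
k=4  a_k=3  p_k/q_k = 349/18
k=5  a_k=1  p_k/q_k = 446/23
k=6  a_k=2  p_k/q_k = 1241/64
k=7  a_k=2  p_k/q_k = 2928/151
k=8  a_k=4  p_k/q_k = 12953/668
k=9  a_k=2  p_k/q_k = 28834/1487
k=10  a_k=2  p_k/q_k = 70621/3642
…
k=12  a_k=3  p_k/q_k = 368986/19029
k=13  a_k=1  p_k/q_k = 468441/24158
k=14  a_k=1  p_k/q_k = 837427/43187
k=15  a_k=2  p_k/q_k = 2143295/110532
→ (2143295, 110532).  Check: 2143295²=4593713457025, 376·110532²=4593713457024, difference 1.
(x_2, y_2) = (2143295·2143295 + 376·110532·110532, 2143295·110532 + 110532·2143295) = (9187426914049, 473805365880)
(x_3, y_3) = (2143295·9187426914049 + 376·110532·473805365880, 2143295·473805365880 + 110532·9187426914049) = (39382732335491159615, 2031009343327438668)
(x_4, y_4) = (2143295·39382732335491159615 + 376·110532·2031009343327438668, 2143295·2031009343327438668 + 110532·39382732335491159615) = (168817626601983862467148801, 8706104341013491514496240)
(x_5, y_5) = (2143295·168817626601983862467148801 + 376·110532·8706104341013491514496240, 2143295·8706104341013491514496240 + 110532·168817626601983862467148801) = (723651950015758622280719887718975, 37319499807142991581781109982932)

2143295 110532
9187426914049 473805365880
39382732335491159615 2031009343327438668
168817626601983862467148801 8706104341013491514496240
723651950015758622280719887718975 37319499807142991581781109982932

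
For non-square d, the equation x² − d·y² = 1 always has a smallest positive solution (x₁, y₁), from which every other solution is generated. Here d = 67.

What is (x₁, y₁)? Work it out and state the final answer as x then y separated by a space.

48842 5967

d=67: √d = [8; 5,2,1,1,7,1,1,2,5,16] (ℓ=10, even), read p_9/q_9
k=0  a_k=8  p_k/q_k = 8/1
k=1  a_k=5  p_k/q_k = 41/5
k=2  a_k=2  p_k/q_k = 90/11
k=3  a_k=1  p_k/q_k = 131/16
k=4  a_k=1  p_k/q_k = 221/27
k=5  a_k=7  p_k/q_k = 1678/205
k=6  a_k=1  p_k/q_k = 1899/232
k=7  a_k=1  p_k/q_k = 3577/437
k=8  a_k=2  p_k/q_k = 9053/1106
k=9  a_k=5  p_k/q_k = 48842/5967
fundamental: x₁=48842, y₁=5967  (since 2385540964 − 67·35605089 = 1)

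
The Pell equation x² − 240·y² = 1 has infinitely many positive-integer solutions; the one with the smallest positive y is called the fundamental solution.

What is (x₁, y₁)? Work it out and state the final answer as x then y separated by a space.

31 2

[15; 2,30] for √240; ℓ=2 ⇒ convergent index 1
k=0  a_k=15  p_k/q_k = 15/1
k=1  a_k=2  p_k/q_k = 31/2
→ (31, 2).  Check: 31²=961, 240·2²=960, difference 1.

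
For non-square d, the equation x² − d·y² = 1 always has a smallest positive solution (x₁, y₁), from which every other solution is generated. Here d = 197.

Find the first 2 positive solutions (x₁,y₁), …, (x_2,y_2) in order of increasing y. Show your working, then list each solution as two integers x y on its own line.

393 28
308897 22008

d=197: √d = [14; 28] (ℓ=1, odd), read p_1/q_1
i=0: a=14 ⇒ p=14, q=1
i=1: a=28 ⇒ p=393, q=28
(x₁, y₁) = (393, 28);  393² − 197·28² = 1 ✓
(393+28√197)^2 = 308897 + 22008√197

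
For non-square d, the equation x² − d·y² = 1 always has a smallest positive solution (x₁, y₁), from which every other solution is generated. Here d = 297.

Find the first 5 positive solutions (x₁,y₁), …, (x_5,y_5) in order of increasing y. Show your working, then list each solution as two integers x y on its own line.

√297 → a₀=17, period (4,3,1,1,2,1,1,3,4,34); ℓ=10 even so k=9
k=0  a_k=17  p_k/q_k = 17/1
…
k=3  a_k=1  p_k/q_k = 293/17
k=4  a_k=1  p_k/q_k = 517/30
k=5  a_k=2  p_k/q_k = 1327/77
…
k=7  a_k=1  p_k/q_k = 3171/184
k=8  a_k=3  p_k/q_k = 11357/659
k=9  a_k=4  p_k/q_k = 48599/2820
(x₁, y₁) = (48599, 2820);  48599² − 297·2820² = 1 ✓
n=2: (48599,2820)∘(48599,2820) = (48599·48599+297·2820·2820, 48599·2820+2820·48599) = (4723725601,274098360)
n=3: (4723725601,274098360)∘(48599,2820) = (48599·4723725601+297·2820·274098360, 48599·274098360+2820·4723725601) = (459136680917399,26641812392460)
n=4: (459136680917399,26641812392460)∘(48599,2820) = (48599·459136680917399+297·2820·26641812392460, 48599·26641812392460+2820·459136680917399) = (44627167107085622401,2589530880648228720)
n=5: (44627167107085622401,2589530880648228720)∘(48599,2820) = (48599·44627167107085622401+297·2820·2589530880648228720, 48599·2589530880648228720+2820·44627167107085622401) = (4337671388015371645214999,251697222510604722734100)

48599 2820
4723725601 274098360
459136680917399 26641812392460
44627167107085622401 2589530880648228720
4337671388015371645214999 251697222510604722734100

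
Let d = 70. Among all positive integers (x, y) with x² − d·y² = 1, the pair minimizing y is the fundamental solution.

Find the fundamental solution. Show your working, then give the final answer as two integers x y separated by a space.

√70 → a₀=8, period (2,1,2,1,2,16); ℓ=6 even so k=5
k=0  a_k=8  p_k/q_k = 8/1
…
k=2  a_k=1  p_k/q_k = 25/3
…
k=4  a_k=1  p_k/q_k = 92/11
k=5  a_k=2  p_k/q_k = 251/30
→ (251, 30).  Check: 251²=63001, 70·30²=63000, difference 1.

251 30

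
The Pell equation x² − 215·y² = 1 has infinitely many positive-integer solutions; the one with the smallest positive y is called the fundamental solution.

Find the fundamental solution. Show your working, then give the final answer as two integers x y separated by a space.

44 3

√215 → a₀=14, period (1,1,1,28); ℓ=4 even so k=3
step 0: (14, 1)  from 14·(1,0) + (0,1)
…
step 2: (29, 2)  from 1·(15,1) + (14,1)
step 3: (44, 3)  from 1·(29,2) + (15,1)
→ (44, 3).  Check: 44²=1936, 215·3²=1935, difference 1.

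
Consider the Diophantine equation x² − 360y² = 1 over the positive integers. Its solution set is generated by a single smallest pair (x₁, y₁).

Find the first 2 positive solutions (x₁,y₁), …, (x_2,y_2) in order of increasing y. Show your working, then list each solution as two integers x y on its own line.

√360 = [18; 1,36, …], period ℓ=2 (even) → k=1
a_0=18:  p_0=18·1+0=18,  q_0=18·0+1=1
a_1=1:  p_1=1·18+1=19,  q_1=1·1+0=1
(x₁, y₁) = (19, 1);  19² − 360·1² = 1 ✓
n=2: (19,1)∘(19,1) = (19·19+360·1·1, 19·1+1·19) = (721,38)

19 1
721 38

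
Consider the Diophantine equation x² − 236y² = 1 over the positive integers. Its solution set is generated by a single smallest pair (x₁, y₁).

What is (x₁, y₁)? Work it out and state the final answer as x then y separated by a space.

[15; 2,1,3,5,1,6,1,5,3,1,2,30] for √236; ℓ=12 ⇒ convergent index 11
step 0: (15, 1)  from 15·(1,0) + (0,1)
step 1: (31, 2)  from 2·(15,1) + (1,0)
step 2: (46, 3)  from 1·(31,2) + (15,1)
step 3: (169, 11)  from 3·(46,3) + (31,2)
step 4: (891, 58)  from 5·(169,11) + (46,3)
step 5: (1060, 69)  from 1·(891,58) + (169,11)
step 6: (7251, 472)  from 6·(1060,69) + (891,58)
step 7: (8311, 541)  from 1·(7251,472) + (1060,69)
step 8: (48806, 3177)  from 5·(8311,541) + (7251,472)
step 9: (154729, 10072)  from 3·(48806,3177) + (8311,541)
step 10: (203535, 13249)  from 1·(154729,10072) + (48806,3177)
step 11: (561799, 36570)  from 2·(203535,13249) + (154729,10072)
(x₁, y₁) = (561799, 36570);  561799² − 236·36570² = 1 ✓

561799 36570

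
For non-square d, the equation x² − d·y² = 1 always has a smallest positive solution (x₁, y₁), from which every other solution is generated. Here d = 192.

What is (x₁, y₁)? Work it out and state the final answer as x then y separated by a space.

97 7

[13; 1,5,1,26] for √192; ℓ=4 ⇒ convergent index 3
step 0: (13, 1)  from 13·(1,0) + (0,1)
…
step 2: (83, 6)  from 5·(14,1) + (13,1)
step 3: (97, 7)  from 1·(83,6) + (14,1)
→ (97, 7).  Check: 97²=9409, 192·7²=9408, difference 1.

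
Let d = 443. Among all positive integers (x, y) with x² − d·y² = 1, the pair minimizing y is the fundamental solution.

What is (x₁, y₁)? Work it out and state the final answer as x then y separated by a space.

d=443: √d = [21; 21,42] (ℓ=2, even), read p_1/q_1
step 0: (21, 1)  from 21·(1,0) + (0,1)
step 1: (442, 21)  from 21·(21,1) + (1,0)
fundamental: x₁=442, y₁=21  (since 195364 − 443·441 = 1)

442 21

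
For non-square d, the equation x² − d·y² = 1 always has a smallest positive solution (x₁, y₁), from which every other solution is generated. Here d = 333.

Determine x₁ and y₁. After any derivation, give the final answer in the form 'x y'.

73 4

√333 = [18; 4,36, …], period ℓ=2 (even) → k=1
i=0: a=18 ⇒ p=18, q=1
i=1: a=4 ⇒ p=73, q=4
fundamental: x₁=73, y₁=4  (since 5329 − 333·16 = 1)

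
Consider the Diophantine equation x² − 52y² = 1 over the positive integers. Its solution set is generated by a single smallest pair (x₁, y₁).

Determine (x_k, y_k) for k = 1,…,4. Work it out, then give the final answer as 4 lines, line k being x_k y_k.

649 90
842401 116820
1093435849 151632270
1419278889601 196818569640

√52 → a₀=7, period (4,1,2,1,4,14); ℓ=6 even so k=5
i=0: a=7 ⇒ p=7, q=1
…
i=4: a=1 ⇒ p=137, q=19
i=5: a=4 ⇒ p=649, q=90
fundamental: x₁=649, y₁=90  (since 421201 − 52·8100 = 1)
n=2: (649,90)∘(649,90) = (649·649+52·90·90, 649·90+90·649) = (842401,116820)
n=3: (842401,116820)∘(649,90) = (649·842401+52·90·116820, 649·116820+90·842401) = (1093435849,151632270)
n=4: (1093435849,151632270)∘(649,90) = (649·1093435849+52·90·151632270, 649·151632270+90·1093435849) = (1419278889601,196818569640)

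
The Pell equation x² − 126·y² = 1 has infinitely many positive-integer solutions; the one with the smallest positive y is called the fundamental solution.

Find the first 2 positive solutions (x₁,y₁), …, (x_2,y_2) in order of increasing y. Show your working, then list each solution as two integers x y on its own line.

[11; 4,2,4,22] for √126; ℓ=4 ⇒ convergent index 3
a_0=11:  p_0=11·1+0=11,  q_0=11·0+1=1
…
a_2=2:  p_2=2·45+11=101,  q_2=2·4+1=9
a_3=4:  p_3=4·101+45=449,  q_3=4·9+4=40
fundamental: x₁=449, y₁=40  (since 201601 − 126·1600 = 1)
(x_2, y_2) = (449·449 + 126·40·40, 449·40 + 40·449) = (403201, 35920)

449 40
403201 35920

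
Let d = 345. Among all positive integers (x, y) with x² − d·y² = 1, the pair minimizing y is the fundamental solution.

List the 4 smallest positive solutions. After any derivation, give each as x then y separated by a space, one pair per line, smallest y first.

6761 364
91422241 4922008
1236211536041 66555391812
16716052298924161 899962003159856

[18; 1,1,2,1,6,1,2,1,1,36] for √345; ℓ=10 ⇒ convergent index 9
k=0  a_k=18  p_k/q_k = 18/1
…
k=4  a_k=1  p_k/q_k = 130/7
k=5  a_k=6  p_k/q_k = 873/47
k=6  a_k=1  p_k/q_k = 1003/54
…
k=8  a_k=1  p_k/q_k = 3882/209
k=9  a_k=1  p_k/q_k = 6761/364
→ (6761, 364).  Check: 6761²=45711121, 345·364²=45711120, difference 1.
(6761+364√345)^2 = 91422241 + 4922008√345
(6761+364√345)^3 = 1236211536041 + 66555391812√345
(6761+364√345)^4 = 16716052298924161 + 899962003159856√345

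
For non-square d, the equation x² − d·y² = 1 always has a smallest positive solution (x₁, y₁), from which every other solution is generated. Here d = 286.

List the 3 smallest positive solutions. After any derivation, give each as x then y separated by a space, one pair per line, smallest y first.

[16; 1,10,3,3,2,3,3,10,1,32] for √286; ℓ=10 ⇒ convergent index 9
step 0: (16, 1)  from 16·(1,0) + (0,1)
step 1: (17, 1)  from 1·(16,1) + (1,0)
…
step 4: (1911, 113)  from 3·(575,34) + (186,11)
…
step 6: (15102, 893)  from 3·(4397,260) + (1911,113)
step 7: (49703, 2939)  from 3·(15102,893) + (4397,260)
step 8: (512132, 30283)  from 10·(49703,2939) + (15102,893)
step 9: (561835, 33222)  from 1·(512132,30283) + (49703,2939)
fundamental: x₁=561835, y₁=33222  (since 315658567225 − 286·1103701284 = 1)
n=2: (561835,33222)∘(561835,33222) = (561835·561835+286·33222·33222, 561835·33222+33222·561835) = (631317134449,37330564740)
n=3: (631317134449,37330564740)∘(561835,33222) = (561835·631317134449+286·33222·37330564740, 561835·37330564740+33222·631317134449) = (709392124465745995,41947235681362578)

561835 33222
631317134449 37330564740
709392124465745995 41947235681362578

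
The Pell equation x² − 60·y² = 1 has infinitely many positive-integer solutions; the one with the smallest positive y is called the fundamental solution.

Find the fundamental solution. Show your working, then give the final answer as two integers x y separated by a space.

[7; 1,2,1,14] for √60; ℓ=4 ⇒ convergent index 3
k=0  a_k=7  p_k/q_k = 7/1
k=1  a_k=1  p_k/q_k = 8/1
k=2  a_k=2  p_k/q_k = 23/3
k=3  a_k=1  p_k/q_k = 31/4
(x₁, y₁) = (31, 4);  31² − 60·4² = 1 ✓

31 4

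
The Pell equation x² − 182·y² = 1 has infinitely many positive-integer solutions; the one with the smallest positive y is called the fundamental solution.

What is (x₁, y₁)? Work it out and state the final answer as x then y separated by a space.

√182 = [13; 2,26, …], period ℓ=2 (even) → k=1
step 0: (13, 1)  from 13·(1,0) + (0,1)
step 1: (27, 2)  from 2·(13,1) + (1,0)
fundamental: x₁=27, y₁=2  (since 729 − 182·4 = 1)

27 2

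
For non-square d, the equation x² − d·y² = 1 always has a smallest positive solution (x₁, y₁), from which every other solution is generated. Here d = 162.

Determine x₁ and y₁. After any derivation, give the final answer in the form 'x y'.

[12; 1,2,1,2,12,2,1,2,1,24] for √162; ℓ=10 ⇒ convergent index 9
step 0: (12, 1)  from 12·(1,0) + (0,1)
…
step 5: (1731, 136)  from 12·(140,11) + (51,4)
step 6: (3602, 283)  from 2·(1731,136) + (140,11)
…
step 8: (14268, 1121)  from 2·(5333,419) + (3602,283)
step 9: (19601, 1540)  from 1·(14268,1121) + (5333,419)
→ (19601, 1540).  Check: 19601²=384199201, 162·1540²=384199200, difference 1.

19601 1540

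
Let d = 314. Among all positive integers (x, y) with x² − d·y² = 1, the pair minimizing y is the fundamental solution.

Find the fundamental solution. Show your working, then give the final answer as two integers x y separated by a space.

392499 22150

[17; 1,2,1,1,2,1,34] for √314; ℓ=7 ⇒ convergent index 13
k=0  a_k=17  p_k/q_k = 17/1
k=1  a_k=1  p_k/q_k = 18/1
…
k=3  a_k=1  p_k/q_k = 71/4
k=4  a_k=1  p_k/q_k = 124/7
…
k=7  a_k=34  p_k/q_k = 15381/868
k=8  a_k=1  p_k/q_k = 15824/893
…
k=11  a_k=1  p_k/q_k = 109882/6201
k=12  a_k=2  p_k/q_k = 282617/15949
k=13  a_k=1  p_k/q_k = 392499/22150
fundamental: x₁=392499, y₁=22150  (since 154055465001 − 314·490622500 = 1)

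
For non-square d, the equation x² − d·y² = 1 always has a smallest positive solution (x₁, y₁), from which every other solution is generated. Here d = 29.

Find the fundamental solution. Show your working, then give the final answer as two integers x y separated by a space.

9801 1820

d=29: √d = [5; 2,1,1,2,10] (ℓ=5, odd), read p_9/q_9
a_0=5:  p_0=5·1+0=5,  q_0=5·0+1=1
…
a_6=2:  p_6=2·727+70=1524,  q_6=2·135+13=283
a_7=1:  p_7=1·1524+727=2251,  q_7=1·283+135=418
a_8=1:  p_8=1·2251+1524=3775,  q_8=1·418+283=701
a_9=2:  p_9=2·3775+2251=9801,  q_9=2·701+418=1820
(x₁, y₁) = (9801, 1820);  9801² − 29·1820² = 1 ✓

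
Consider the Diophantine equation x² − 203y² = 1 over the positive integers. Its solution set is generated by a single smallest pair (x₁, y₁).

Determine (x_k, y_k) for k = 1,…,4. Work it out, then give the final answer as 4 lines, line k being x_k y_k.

57 4
6497 456
740601 51980
84422017 5925264

[14; 4,28] for √203; ℓ=2 ⇒ convergent index 1
a_0=14:  p_0=14·1+0=14,  q_0=14·0+1=1
a_1=4:  p_1=4·14+1=57,  q_1=4·1+0=4
→ (57, 4).  Check: 57²=3249, 203·4²=3248, difference 1.
(x_2, y_2) = (57·57 + 203·4·4, 57·4 + 4·57) = (6497, 456)
(x_3, y_3) = (57·6497 + 203·4·456, 57·456 + 4·6497) = (740601, 51980)
(x_4, y_4) = (57·740601 + 203·4·51980, 57·51980 + 4·740601) = (84422017, 5925264)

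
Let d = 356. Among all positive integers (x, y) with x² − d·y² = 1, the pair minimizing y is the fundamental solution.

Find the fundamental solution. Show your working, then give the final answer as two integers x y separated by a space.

500001 26500

√356 = [18; 1,6,1,1,2,…,6,1,36, …], period ℓ=14 (even) → k=13
i=0: a=18 ⇒ p=18, q=1
i=1: a=1 ⇒ p=19, q=1
i=2: a=6 ⇒ p=132, q=7
i=3: a=1 ⇒ p=151, q=8
i=4: a=1 ⇒ p=283, q=15
i=5: a=2 ⇒ p=717, q=38
i=6: a=1 ⇒ p=1000, q=53
i=7: a=8 ⇒ p=8717, q=462
i=8: a=1 ⇒ p=9717, q=515
i=9: a=2 ⇒ p=28151, q=1492
i=10: a=1 ⇒ p=37868, q=2007
…
i=12: a=6 ⇒ p=433982, q=23001
i=13: a=1 ⇒ p=500001, q=26500
→ (500001, 26500).  Check: 500001²=250001000001, 356·26500²=250001000000, difference 1.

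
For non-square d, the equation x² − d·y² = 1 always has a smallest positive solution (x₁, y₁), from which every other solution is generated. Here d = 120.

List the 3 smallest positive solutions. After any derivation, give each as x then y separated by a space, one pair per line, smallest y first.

11 1
241 22
5291 483

√120 = [10; 1,20, …], period ℓ=2 (even) → k=1
k=0  a_k=10  p_k/q_k = 10/1
k=1  a_k=1  p_k/q_k = 11/1
(x₁, y₁) = (11, 1);  11² − 120·1² = 1 ✓
(x_2, y_2) = (11·11 + 120·1·1, 11·1 + 1·11) = (241, 22)
(x_3, y_3) = (11·241 + 120·1·22, 11·22 + 1·241) = (5291, 483)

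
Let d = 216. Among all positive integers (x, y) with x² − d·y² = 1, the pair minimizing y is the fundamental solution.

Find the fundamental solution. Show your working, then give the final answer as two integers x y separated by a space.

485 33

[14; 1,2,3,2,1,28] for √216; ℓ=6 ⇒ convergent index 5
step 0: (14, 1)  from 14·(1,0) + (0,1)
step 1: (15, 1)  from 1·(14,1) + (1,0)
step 2: (44, 3)  from 2·(15,1) + (14,1)
step 3: (147, 10)  from 3·(44,3) + (15,1)
step 4: (338, 23)  from 2·(147,10) + (44,3)
step 5: (485, 33)  from 1·(338,23) + (147,10)
→ (485, 33).  Check: 485²=235225, 216·33²=235224, difference 1.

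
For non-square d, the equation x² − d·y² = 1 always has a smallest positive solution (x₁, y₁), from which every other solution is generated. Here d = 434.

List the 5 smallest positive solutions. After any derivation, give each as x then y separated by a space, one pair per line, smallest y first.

[20; 1,4,1,40] for √434; ℓ=4 ⇒ convergent index 3
step 0: (20, 1)  from 20·(1,0) + (0,1)
step 1: (21, 1)  from 1·(20,1) + (1,0)
step 2: (104, 5)  from 4·(21,1) + (20,1)
step 3: (125, 6)  from 1·(104,5) + (21,1)
fundamental: x₁=125, y₁=6  (since 15625 − 434·36 = 1)
n=2: (125,6)∘(125,6) = (125·125+434·6·6, 125·6+6·125) = (31249,1500)
n=3: (31249,1500)∘(125,6) = (125·31249+434·6·1500, 125·1500+6·31249) = (7812125,374994)
n=4: (7812125,374994)∘(125,6) = (125·7812125+434·6·374994, 125·374994+6·7812125) = (1953000001,93747000)
n=5: (1953000001,93747000)∘(125,6) = (125·1953000001+434·6·93747000, 125·93747000+6·1953000001) = (488242188125,23436375006)

125 6
31249 1500
7812125 374994
1953000001 93747000
488242188125 23436375006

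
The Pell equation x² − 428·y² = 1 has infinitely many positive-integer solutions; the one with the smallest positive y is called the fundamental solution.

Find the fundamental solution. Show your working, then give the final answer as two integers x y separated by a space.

1850887 89466

[20; 1,2,4,1,5,10,5,1,4,2,1,40] for √428; ℓ=12 ⇒ convergent index 11
step 0: (20, 1)  from 20·(1,0) + (0,1)
…
step 2: (62, 3)  from 2·(21,1) + (20,1)
step 3: (269, 13)  from 4·(62,3) + (21,1)
step 4: (331, 16)  from 1·(269,13) + (62,3)
…
step 6: (19571, 946)  from 10·(1924,93) + (331,16)
step 7: (99779, 4823)  from 5·(19571,946) + (1924,93)
step 8: (119350, 5769)  from 1·(99779,4823) + (19571,946)
step 9: (577179, 27899)  from 4·(119350,5769) + (99779,4823)
step 10: (1273708, 61567)  from 2·(577179,27899) + (119350,5769)
step 11: (1850887, 89466)  from 1·(1273708,61567) + (577179,27899)
→ (1850887, 89466).  Check: 1850887²=3425782686769, 428·89466²=3425782686768, difference 1.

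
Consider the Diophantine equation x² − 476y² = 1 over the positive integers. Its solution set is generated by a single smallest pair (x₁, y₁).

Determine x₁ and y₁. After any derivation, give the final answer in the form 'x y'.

28799 1320

d=476: √d = [21; 1,4,2,10,2,4,1,42] (ℓ=8, even), read p_7/q_7
a_0=21:  p_0=21·1+0=21,  q_0=21·0+1=1
a_1=1:  p_1=1·21+1=22,  q_1=1·1+0=1
…
a_3=2:  p_3=2·109+22=240,  q_3=2·5+1=11
a_4=10:  p_4=10·240+109=2509,  q_4=10·11+5=115
a_5=2:  p_5=2·2509+240=5258,  q_5=2·115+11=241
a_6=4:  p_6=4·5258+2509=23541,  q_6=4·241+115=1079
a_7=1:  p_7=1·23541+5258=28799,  q_7=1·1079+241=1320
fundamental: x₁=28799, y₁=1320  (since 829382401 − 476·1742400 = 1)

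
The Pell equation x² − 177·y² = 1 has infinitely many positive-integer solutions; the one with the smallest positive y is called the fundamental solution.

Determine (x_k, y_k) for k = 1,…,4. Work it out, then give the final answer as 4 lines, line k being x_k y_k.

62423 4692
7793261857 585777432
972957569736599 73131969270780
121469860743542176897 9130233834994022448

[13; 3,3,2,8,2,3,3,26] for √177; ℓ=8 ⇒ convergent index 7
k=0  a_k=13  p_k/q_k = 13/1
…
k=4  a_k=8  p_k/q_k = 2581/194
…
k=6  a_k=3  p_k/q_k = 18985/1427
k=7  a_k=3  p_k/q_k = 62423/4692
fundamental: x₁=62423, y₁=4692  (since 3896630929 − 177·22014864 = 1)
(62423+4692√177)^2 = 7793261857 + 585777432√177
(62423+4692√177)^3 = 972957569736599 + 73131969270780√177
(62423+4692√177)^4 = 121469860743542176897 + 9130233834994022448√177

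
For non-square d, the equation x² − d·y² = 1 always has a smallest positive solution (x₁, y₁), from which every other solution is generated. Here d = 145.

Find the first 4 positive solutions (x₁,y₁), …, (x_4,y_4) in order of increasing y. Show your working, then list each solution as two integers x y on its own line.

289 24
167041 13872
96549409 8017992
55805391361 4634385504

√145 → a₀=12, period (24); ℓ=1 odd so k=1
k=0  a_k=12  p_k/q_k = 12/1
k=1  a_k=24  p_k/q_k = 289/24
fundamental: x₁=289, y₁=24  (since 83521 − 145·576 = 1)
k=2:  x_2 = 289·289+145·24·24 = 167041,  y_2 = 289·24+24·289 = 13872
k=3:  x_3 = 289·167041+145·24·13872 = 96549409,  y_3 = 289·13872+24·167041 = 8017992
k=4:  x_4 = 289·96549409+145·24·8017992 = 55805391361,  y_4 = 289·8017992+24·96549409 = 4634385504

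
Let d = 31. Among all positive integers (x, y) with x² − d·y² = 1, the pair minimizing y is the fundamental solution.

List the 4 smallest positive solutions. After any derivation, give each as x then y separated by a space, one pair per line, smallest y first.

[5; 1,1,3,5,3,1,1,10] for √31; ℓ=8 ⇒ convergent index 7
a_0=5:  p_0=5·1+0=5,  q_0=5·0+1=1
a_1=1:  p_1=1·5+1=6,  q_1=1·1+0=1
a_2=1:  p_2=1·6+5=11,  q_2=1·1+1=2
a_3=3:  p_3=3·11+6=39,  q_3=3·2+1=7
a_4=5:  p_4=5·39+11=206,  q_4=5·7+2=37
a_5=3:  p_5=3·206+39=657,  q_5=3·37+7=118
a_6=1:  p_6=1·657+206=863,  q_6=1·118+37=155
a_7=1:  p_7=1·863+657=1520,  q_7=1·155+118=273
(x₁, y₁) = (1520, 273);  1520² − 31·273² = 1 ✓
n=2: (1520,273)∘(1520,273) = (1520·1520+31·273·273, 1520·273+273·1520) = (4620799,829920)
n=3: (4620799,829920)∘(1520,273) = (1520·4620799+31·273·829920, 1520·829920+273·4620799) = (14047227440,2522956527)
n=4: (14047227440,2522956527)∘(1520,273) = (1520·14047227440+31·273·2522956527, 1520·2522956527+273·14047227440) = (42703566796801,7669787012160)

1520 273
4620799 829920
14047227440 2522956527
42703566796801 7669787012160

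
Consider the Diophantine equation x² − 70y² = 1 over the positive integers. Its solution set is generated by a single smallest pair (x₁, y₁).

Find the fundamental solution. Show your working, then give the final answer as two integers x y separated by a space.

d=70: √d = [8; 2,1,2,1,2,16] (ℓ=6, even), read p_5/q_5
i=0: a=8 ⇒ p=8, q=1
i=1: a=2 ⇒ p=17, q=2
i=2: a=1 ⇒ p=25, q=3
i=3: a=2 ⇒ p=67, q=8
i=4: a=1 ⇒ p=92, q=11
i=5: a=2 ⇒ p=251, q=30
fundamental: x₁=251, y₁=30  (since 63001 − 70·900 = 1)

251 30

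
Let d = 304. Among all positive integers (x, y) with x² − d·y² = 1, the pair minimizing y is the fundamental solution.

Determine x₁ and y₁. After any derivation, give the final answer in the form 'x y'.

57799 3315

√304 → a₀=17, period (2,3,2,1,1,1,1,1,2,3,2,34); ℓ=12 even so k=11
step 0: (17, 1)  from 17·(1,0) + (0,1)
…
step 2: (122, 7)  from 3·(35,2) + (17,1)
step 3: (279, 16)  from 2·(122,7) + (35,2)
…
step 7: (1761, 101)  from 1·(1081,62) + (680,39)
step 8: (2842, 163)  from 1·(1761,101) + (1081,62)
…
step 10: (25177, 1444)  from 3·(7445,427) + (2842,163)
step 11: (57799, 3315)  from 2·(25177,1444) + (7445,427)
fundamental: x₁=57799, y₁=3315  (since 3340724401 − 304·10989225 = 1)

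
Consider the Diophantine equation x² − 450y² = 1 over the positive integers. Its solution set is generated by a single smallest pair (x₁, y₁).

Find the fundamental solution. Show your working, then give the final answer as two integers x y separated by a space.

[21; 4,1,2,4,2,1,4,42] for √450; ℓ=8 ⇒ convergent index 7
k=0  a_k=21  p_k/q_k = 21/1
…
k=3  a_k=2  p_k/q_k = 297/14
k=4  a_k=4  p_k/q_k = 1294/61
k=5  a_k=2  p_k/q_k = 2885/136
k=6  a_k=1  p_k/q_k = 4179/197
k=7  a_k=4  p_k/q_k = 19601/924
fundamental: x₁=19601, y₁=924  (since 384199201 − 450·853776 = 1)

19601 924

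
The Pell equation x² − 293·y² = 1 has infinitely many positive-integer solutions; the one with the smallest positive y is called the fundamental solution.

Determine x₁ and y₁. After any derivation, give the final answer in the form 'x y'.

12320649 719780

d=293: √d = [17; 8,1,1,8,34] (ℓ=5, odd), read p_9/q_9
k=0  a_k=17  p_k/q_k = 17/1
…
k=4  a_k=8  p_k/q_k = 2482/145
k=5  a_k=34  p_k/q_k = 84679/4947
k=6  a_k=8  p_k/q_k = 679914/39721
…
k=8  a_k=1  p_k/q_k = 1444507/84389
k=9  a_k=8  p_k/q_k = 12320649/719780
→ (12320649, 719780).  Check: 12320649²=151798391781201, 293·719780²=151798391781200, difference 1.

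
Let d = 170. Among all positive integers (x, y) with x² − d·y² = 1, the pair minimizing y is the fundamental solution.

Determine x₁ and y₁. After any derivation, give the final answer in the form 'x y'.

[13; 26] for √170; ℓ=1 ⇒ convergent index 1
step 0: (13, 1)  from 13·(1,0) + (0,1)
step 1: (339, 26)  from 26·(13,1) + (1,0)
fundamental: x₁=339, y₁=26  (since 114921 − 170·676 = 1)

339 26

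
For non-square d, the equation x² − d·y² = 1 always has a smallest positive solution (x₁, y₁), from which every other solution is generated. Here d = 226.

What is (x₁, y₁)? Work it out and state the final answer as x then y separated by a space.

451 30

d=226: √d = [15; 30] (ℓ=1, odd), read p_1/q_1
k=0  a_k=15  p_k/q_k = 15/1
k=1  a_k=30  p_k/q_k = 451/30
→ (451, 30).  Check: 451²=203401, 226·30²=203400, difference 1.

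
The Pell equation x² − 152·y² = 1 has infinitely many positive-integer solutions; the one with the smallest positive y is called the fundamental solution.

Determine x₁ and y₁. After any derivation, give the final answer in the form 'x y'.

37 3

√152 = [12; 3,24, …], period ℓ=2 (even) → k=1
step 0: (12, 1)  from 12·(1,0) + (0,1)
step 1: (37, 3)  from 3·(12,1) + (1,0)
(x₁, y₁) = (37, 3);  37² − 152·3² = 1 ✓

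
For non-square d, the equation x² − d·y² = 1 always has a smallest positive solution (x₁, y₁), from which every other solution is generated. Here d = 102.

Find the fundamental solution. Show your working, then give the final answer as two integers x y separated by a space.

101 10

√102 → a₀=10, period (10,20); ℓ=2 even so k=1
a_0=10:  p_0=10·1+0=10,  q_0=10·0+1=1
a_1=10:  p_1=10·10+1=101,  q_1=10·1+0=10
fundamental: x₁=101, y₁=10  (since 10201 − 102·100 = 1)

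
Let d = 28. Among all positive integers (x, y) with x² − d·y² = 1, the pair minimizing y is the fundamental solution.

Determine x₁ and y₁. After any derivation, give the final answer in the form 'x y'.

127 24

√28 → a₀=5, period (3,2,3,10); ℓ=4 even so k=3
a_0=5:  p_0=5·1+0=5,  q_0=5·0+1=1
…
a_2=2:  p_2=2·16+5=37,  q_2=2·3+1=7
a_3=3:  p_3=3·37+16=127,  q_3=3·7+3=24
→ (127, 24).  Check: 127²=16129, 28·24²=16128, difference 1.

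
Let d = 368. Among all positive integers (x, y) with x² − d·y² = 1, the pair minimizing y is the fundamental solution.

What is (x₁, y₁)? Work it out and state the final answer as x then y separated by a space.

√368 → a₀=19, period (5,2,5,38); ℓ=4 even so k=3
a_0=19:  p_0=19·1+0=19,  q_0=19·0+1=1
a_1=5:  p_1=5·19+1=96,  q_1=5·1+0=5
a_2=2:  p_2=2·96+19=211,  q_2=2·5+1=11
a_3=5:  p_3=5·211+96=1151,  q_3=5·11+5=60
→ (1151, 60).  Check: 1151²=1324801, 368·60²=1324800, difference 1.

1151 60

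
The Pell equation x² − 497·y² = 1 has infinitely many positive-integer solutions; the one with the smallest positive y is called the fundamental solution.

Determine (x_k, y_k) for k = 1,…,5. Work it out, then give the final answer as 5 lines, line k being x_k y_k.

1201887 53912
2889064721537 129592263888
6944658661946678751 311510514535059400
16693389930459326703284737 748800875565868281911712
40127136686692992928199618718687 1799948075862157952969508541688

[22; 3,2,2,5,6,5,2,2,3,44] for √497; ℓ=10 ⇒ convergent index 9
i=0: a=22 ⇒ p=22, q=1
…
i=3: a=2 ⇒ p=379, q=17
…
i=5: a=6 ⇒ p=12685, q=569
i=6: a=5 ⇒ p=65476, q=2937
i=7: a=2 ⇒ p=143637, q=6443
i=8: a=2 ⇒ p=352750, q=15823
i=9: a=3 ⇒ p=1201887, q=53912
→ (1201887, 53912).  Check: 1201887²=1444532360769, 497·53912²=1444532360768, difference 1.
(1201887+53912√497)^2 = 2889064721537 + 129592263888√497
(1201887+53912√497)^3 = 6944658661946678751 + 311510514535059400√497
(1201887+53912√497)^4 = 16693389930459326703284737 + 748800875565868281911712√497
(1201887+53912√497)^5 = 40127136686692992928199618718687 + 1799948075862157952969508541688√497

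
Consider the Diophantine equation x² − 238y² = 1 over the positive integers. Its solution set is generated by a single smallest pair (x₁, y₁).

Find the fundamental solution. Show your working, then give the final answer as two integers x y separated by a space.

11663 756

[15; 2,2,1,14,1,2,2,30] for √238; ℓ=8 ⇒ convergent index 7
k=0  a_k=15  p_k/q_k = 15/1
k=1  a_k=2  p_k/q_k = 31/2
…
k=3  a_k=1  p_k/q_k = 108/7
…
k=5  a_k=1  p_k/q_k = 1697/110
k=6  a_k=2  p_k/q_k = 4983/323
k=7  a_k=2  p_k/q_k = 11663/756
→ (11663, 756).  Check: 11663²=136025569, 238·756²=136025568, difference 1.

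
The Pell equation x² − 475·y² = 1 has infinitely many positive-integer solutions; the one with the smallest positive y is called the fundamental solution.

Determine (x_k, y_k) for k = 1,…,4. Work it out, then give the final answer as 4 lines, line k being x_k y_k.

√475 → a₀=21, period (1,3,1,6,2,6,1,3,1,42); ℓ=10 even so k=9
a_0=21:  p_0=21·1+0=21,  q_0=21·0+1=1
a_1=1:  p_1=1·21+1=22,  q_1=1·1+0=1
a_2=3:  p_2=3·22+21=87,  q_2=3·1+1=4
…
a_4=6:  p_4=6·109+87=741,  q_4=6·5+4=34
…
a_6=6:  p_6=6·1591+741=10287,  q_6=6·73+34=472
a_7=1:  p_7=1·10287+1591=11878,  q_7=1·472+73=545
a_8=3:  p_8=3·11878+10287=45921,  q_8=3·545+472=2107
a_9=1:  p_9=1·45921+11878=57799,  q_9=1·2107+545=2652
fundamental: x₁=57799, y₁=2652  (since 3340724401 − 475·7033104 = 1)
(57799+2652√475)^2 = 6681448801 + 306565896√475
(57799+2652√475)^3 = 772362118440199 + 35438404443156√475
(57799+2652√475)^4 = 89283516160768675201 + 4096608676513381392√475

57799 2652
6681448801 306565896
772362118440199 35438404443156
89283516160768675201 4096608676513381392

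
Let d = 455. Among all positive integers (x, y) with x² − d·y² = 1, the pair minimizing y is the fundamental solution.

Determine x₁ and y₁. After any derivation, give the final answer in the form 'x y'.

64 3

[21; 3,42] for √455; ℓ=2 ⇒ convergent index 1
a_0=21:  p_0=21·1+0=21,  q_0=21·0+1=1
a_1=3:  p_1=3·21+1=64,  q_1=3·1+0=3
(x₁, y₁) = (64, 3);  64² − 455·3² = 1 ✓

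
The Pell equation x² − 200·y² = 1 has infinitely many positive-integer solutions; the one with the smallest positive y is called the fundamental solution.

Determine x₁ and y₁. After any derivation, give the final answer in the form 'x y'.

√200 = [14; 7,28, …], period ℓ=2 (even) → k=1
a_0=14:  p_0=14·1+0=14,  q_0=14·0+1=1
a_1=7:  p_1=7·14+1=99,  q_1=7·1+0=7
fundamental: x₁=99, y₁=7  (since 9801 − 200·49 = 1)

99 7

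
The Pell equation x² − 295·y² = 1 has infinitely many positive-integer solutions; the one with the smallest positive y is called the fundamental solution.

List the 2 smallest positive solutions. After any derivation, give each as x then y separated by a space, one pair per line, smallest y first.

2024999 117900
8201241900001 477494764200

d=295: √d = [17; 5,1,2,3,2,6,2,3,2,1,5,34] (ℓ=12, even), read p_11/q_11
i=0: a=17 ⇒ p=17, q=1
i=1: a=5 ⇒ p=86, q=5
i=2: a=1 ⇒ p=103, q=6
…
i=4: a=3 ⇒ p=979, q=57
i=5: a=2 ⇒ p=2250, q=131
i=6: a=6 ⇒ p=14479, q=843
i=7: a=2 ⇒ p=31208, q=1817
i=8: a=3 ⇒ p=108103, q=6294
i=9: a=2 ⇒ p=247414, q=14405
i=10: a=1 ⇒ p=355517, q=20699
i=11: a=5 ⇒ p=2024999, q=117900
→ (2024999, 117900).  Check: 2024999²=4100620950001, 295·117900²=4100620950000, difference 1.
n=2: (2024999,117900)∘(2024999,117900) = (2024999·2024999+295·117900·117900, 2024999·117900+117900·2024999) = (8201241900001,477494764200)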